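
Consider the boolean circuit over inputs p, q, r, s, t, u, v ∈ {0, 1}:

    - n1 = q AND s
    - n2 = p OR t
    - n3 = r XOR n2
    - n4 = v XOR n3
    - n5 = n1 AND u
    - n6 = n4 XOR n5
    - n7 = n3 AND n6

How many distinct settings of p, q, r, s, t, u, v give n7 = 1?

32

n7 = n3 AND n6 must be 1, so both n3 = 1 and n6 = 1.
Enumerating the 128 input combinations, 32 give n7 = 1 and 96 give n7 = 0.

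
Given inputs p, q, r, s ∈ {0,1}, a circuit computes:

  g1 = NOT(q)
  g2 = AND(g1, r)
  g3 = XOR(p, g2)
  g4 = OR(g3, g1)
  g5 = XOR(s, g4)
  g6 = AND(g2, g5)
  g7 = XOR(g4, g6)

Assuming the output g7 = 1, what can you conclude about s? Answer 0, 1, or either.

either

Both values of s occur among assignments with g7 = 1:
  s=0: p=0, q=0, r=0, s=0
  s=1: p=0, q=0, r=0, s=1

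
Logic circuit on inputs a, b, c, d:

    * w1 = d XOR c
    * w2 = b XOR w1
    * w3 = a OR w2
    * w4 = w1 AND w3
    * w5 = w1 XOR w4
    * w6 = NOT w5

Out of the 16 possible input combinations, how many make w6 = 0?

w6 = NOT w5 must be 0, so w5 = 1.
w5 = w1 XOR w4 must be 1, so w1 and w4 differ.
Enumerating the 16 input combinations, 2 give w6 = 0 and 14 give w6 = 1.

2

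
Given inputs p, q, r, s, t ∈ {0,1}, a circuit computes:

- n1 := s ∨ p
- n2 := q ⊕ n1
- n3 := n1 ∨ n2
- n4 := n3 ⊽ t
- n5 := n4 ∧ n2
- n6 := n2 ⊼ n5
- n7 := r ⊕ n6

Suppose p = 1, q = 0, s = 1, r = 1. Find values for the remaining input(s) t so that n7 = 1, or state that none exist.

With p = 1, q = 0, s = 1, r = 1 fixed, none of the 2 settings of t give n7 = 1.
For example, with t=0:
n1 = s ∨ p = 1 ∨ 1 = 1
n2 = q ⊕ n1 = 0 ⊕ 1 = 1
n3 = n1 ∨ n2 = 1 ∨ 1 = 1
n4 = n3 ⊽ t = 1 ⊽ 0 = 0
n5 = n4 ∧ n2 = 0 ∧ 1 = 0
n6 = n2 ⊼ n5 = 1 ⊼ 0 = 1
n7 = r ⊕ n6 = 1 ⊕ 1 = 0
giving n7 = 0 ≠ 1.

no solution exists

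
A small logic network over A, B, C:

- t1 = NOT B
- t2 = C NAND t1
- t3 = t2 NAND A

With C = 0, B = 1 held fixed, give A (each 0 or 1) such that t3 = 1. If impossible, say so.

A=0

t3 = t2 NAND A must be 1, so at least one of t2, A is 0.
Check with C = 0, B = 1 and A=0:
t1 = NOT B = NOT 1 = 0
t2 = C NAND t1 = 0 NAND 0 = 1
t3 = t2 NAND A = 1 NAND 0 = 1
So t3 = 1.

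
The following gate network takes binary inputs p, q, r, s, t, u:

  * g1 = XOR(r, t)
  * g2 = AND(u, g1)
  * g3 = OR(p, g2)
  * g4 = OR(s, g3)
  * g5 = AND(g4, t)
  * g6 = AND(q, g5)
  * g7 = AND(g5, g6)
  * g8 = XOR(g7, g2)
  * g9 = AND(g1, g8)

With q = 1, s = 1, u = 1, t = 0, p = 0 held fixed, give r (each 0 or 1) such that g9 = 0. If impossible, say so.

r=0

g9 = AND(g1, g8) must be 0, so at least one of g1, g8 is 0.
Check with q = 1, s = 1, u = 1, t = 0, p = 0 and r=0:
g1 = XOR(r, t) = XOR(0, 0) = 0
g2 = AND(u, g1) = AND(1, 0) = 0
g3 = OR(p, g2) = OR(0, 0) = 0
g4 = OR(s, g3) = OR(1, 0) = 1
g5 = AND(g4, t) = AND(1, 0) = 0
g6 = AND(q, g5) = AND(1, 0) = 0
g7 = AND(g5, g6) = AND(0, 0) = 0
g8 = XOR(g7, g2) = XOR(0, 0) = 0
g9 = AND(g1, g8) = AND(0, 0) = 0
So g9 = 0.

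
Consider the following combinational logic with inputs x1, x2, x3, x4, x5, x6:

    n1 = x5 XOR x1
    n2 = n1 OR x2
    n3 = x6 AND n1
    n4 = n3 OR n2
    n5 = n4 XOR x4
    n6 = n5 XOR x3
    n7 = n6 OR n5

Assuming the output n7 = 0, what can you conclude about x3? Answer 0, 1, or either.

0

n7 = n6 OR n5 must be 0, so both n6 = 0 and n5 = 0.
n6 = n5 XOR x3 must be 0, so n5 and x3 are equal.
n5 = n4 XOR x4 must be 0, so n4 and x4 are equal.
Every assignment with n7 = 0 has x3 = 0; there are 16 such assignment(s).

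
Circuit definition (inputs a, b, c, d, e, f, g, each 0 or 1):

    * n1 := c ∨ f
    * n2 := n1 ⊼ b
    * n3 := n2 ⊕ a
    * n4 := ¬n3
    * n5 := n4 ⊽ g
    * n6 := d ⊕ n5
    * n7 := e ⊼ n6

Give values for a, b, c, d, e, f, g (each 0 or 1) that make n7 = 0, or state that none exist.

a=1 b=0 c=1 d=1 e=1 f=1 g=1

n7 = e ⊼ n6 must be 0, so both e = 1 and n6 = 1.
n6 = d ⊕ n5 must be 1, so d and n5 differ.
Check with a=1 b=0 c=1 d=1 e=1 f=1 g=1:
n1 = c ∨ f = 1 ∨ 1 = 1
n2 = n1 ⊼ b = 1 ⊼ 0 = 1
n3 = n2 ⊕ a = 1 ⊕ 1 = 0
n4 = ¬n3 = ¬0 = 1
n5 = n4 ⊽ g = 1 ⊽ 1 = 0
n6 = d ⊕ n5 = 1 ⊕ 0 = 1
n7 = e ⊼ n6 = 1 ⊼ 1 = 0
So n7 = 0 as required.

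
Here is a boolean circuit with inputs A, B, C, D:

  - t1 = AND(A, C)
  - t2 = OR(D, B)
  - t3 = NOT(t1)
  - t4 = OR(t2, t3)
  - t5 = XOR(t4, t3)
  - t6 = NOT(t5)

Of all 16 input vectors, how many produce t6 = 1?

t6 = NOT(t5) must be 1, so t5 = 0.
t5 = XOR(t4, t3) must be 0, so t4 and t3 are equal.
Enumerating the 16 input combinations, 13 give t6 = 1 and 3 give t6 = 0.

13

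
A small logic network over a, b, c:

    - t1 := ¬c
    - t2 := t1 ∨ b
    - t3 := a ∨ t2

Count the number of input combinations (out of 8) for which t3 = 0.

1

t3 = a ∨ t2 must be 0, so both a = 0 and t2 = 0.
t2 = t1 ∨ b must be 0, so both t1 = 0 and b = 0.
Satisfying assignments:
  a=0, b=0, c=1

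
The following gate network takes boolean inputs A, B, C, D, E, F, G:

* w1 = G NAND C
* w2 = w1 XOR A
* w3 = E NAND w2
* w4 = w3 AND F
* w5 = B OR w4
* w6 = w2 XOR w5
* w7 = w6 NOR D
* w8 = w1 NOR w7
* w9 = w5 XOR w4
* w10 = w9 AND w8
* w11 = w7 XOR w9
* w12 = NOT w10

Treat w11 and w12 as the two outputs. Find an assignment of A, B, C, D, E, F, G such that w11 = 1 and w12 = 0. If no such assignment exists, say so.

Check with A=1, B=1, C=1, D=1, E=0, F=0, G=1:
w1 = G NAND C = 1 NAND 1 = 0
w2 = w1 XOR A = 0 XOR 1 = 1
w3 = E NAND w2 = 0 NAND 1 = 1
w4 = w3 AND F = 1 AND 0 = 0
w5 = B OR w4 = 1 OR 0 = 1
w6 = w2 XOR w5 = 1 XOR 1 = 0
w7 = w6 NOR D = 0 NOR 1 = 0
w8 = w1 NOR w7 = 0 NOR 0 = 1
w9 = w5 XOR w4 = 1 XOR 0 = 1
w10 = w9 AND w8 = 1 AND 1 = 1
w11 = w7 XOR w9 = 0 XOR 1 = 1
w12 = NOT w10 = NOT 1 = 0
So w11 = 1 and w12 = 0.

A=1, B=1, C=1, D=1, E=0, F=0, G=1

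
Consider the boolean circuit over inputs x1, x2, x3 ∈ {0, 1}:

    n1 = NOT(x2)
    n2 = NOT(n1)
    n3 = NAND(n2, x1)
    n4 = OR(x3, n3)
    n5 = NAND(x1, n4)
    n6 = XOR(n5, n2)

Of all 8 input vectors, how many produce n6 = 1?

n6 = XOR(n5, n2) must be 1, so n5 and n2 differ.
Satisfying assignments:
  x1=0, x2=0, x3=0
  x1=0, x2=0, x3=1
  x1=1, x2=1, x3=1

3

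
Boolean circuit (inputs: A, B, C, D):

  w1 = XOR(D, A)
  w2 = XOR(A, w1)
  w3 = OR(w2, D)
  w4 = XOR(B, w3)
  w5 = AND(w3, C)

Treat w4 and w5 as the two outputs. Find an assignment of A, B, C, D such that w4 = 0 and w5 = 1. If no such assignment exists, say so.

A=0 B=1 C=1 D=1

Check with A=0 B=1 C=1 D=1:
w1 = XOR(D, A) = XOR(1, 0) = 1
w2 = XOR(A, w1) = XOR(0, 1) = 1
w3 = OR(w2, D) = OR(1, 1) = 1
w4 = XOR(B, w3) = XOR(1, 1) = 0
w5 = AND(w3, C) = AND(1, 1) = 1
So w4 = 0 and w5 = 1.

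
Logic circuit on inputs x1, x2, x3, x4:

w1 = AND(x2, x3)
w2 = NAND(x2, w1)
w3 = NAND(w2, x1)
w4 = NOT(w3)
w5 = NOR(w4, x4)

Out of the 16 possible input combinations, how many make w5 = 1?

w5 = NOR(w4, x4) must be 1, so both w4 = 0 and x4 = 0.
w4 = NOT(w3) must be 0, so w3 = 1.
Satisfying assignments:
  x1=0, x2=0, x3=0, x4=0
  x1=0, x2=0, x3=1, x4=0
  x1=0, x2=1, x3=0, x4=0
  x1=0, x2=1, x3=1, x4=0
  x1=1, x2=1, x3=1, x4=0

5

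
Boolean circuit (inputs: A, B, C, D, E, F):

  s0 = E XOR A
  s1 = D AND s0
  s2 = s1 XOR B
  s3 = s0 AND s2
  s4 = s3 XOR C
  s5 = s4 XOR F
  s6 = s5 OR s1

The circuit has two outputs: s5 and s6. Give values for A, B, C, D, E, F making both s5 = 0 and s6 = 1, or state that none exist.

A=0, B=1, C=1, D=1, E=1, F=1

Check with A=0, B=1, C=1, D=1, E=1, F=1:
s0 = E XOR A = 1 XOR 0 = 1
s1 = D AND s0 = 1 AND 1 = 1
s2 = s1 XOR B = 1 XOR 1 = 0
s3 = s0 AND s2 = 1 AND 0 = 0
s4 = s3 XOR C = 0 XOR 1 = 1
s5 = s4 XOR F = 1 XOR 1 = 0
s6 = s5 OR s1 = 0 OR 1 = 1
So s5 = 0 and s6 = 1.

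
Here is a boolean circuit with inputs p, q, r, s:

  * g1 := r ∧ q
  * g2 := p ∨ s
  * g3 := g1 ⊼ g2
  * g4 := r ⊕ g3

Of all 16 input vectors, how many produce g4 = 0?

5

g4 = r ⊕ g3 must be 0, so r and g3 are equal.
Satisfying assignments:
  p=0, q=0, r=1, s=0
  p=0, q=0, r=1, s=1
  p=0, q=1, r=1, s=0
  p=1, q=0, r=1, s=0
  p=1, q=0, r=1, s=1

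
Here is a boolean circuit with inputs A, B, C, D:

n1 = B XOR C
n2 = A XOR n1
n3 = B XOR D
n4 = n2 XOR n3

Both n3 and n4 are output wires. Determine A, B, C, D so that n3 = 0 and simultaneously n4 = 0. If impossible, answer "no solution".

A=0 B=1 C=1 D=1

Check with A=0 B=1 C=1 D=1:
n1 = B XOR C = 1 XOR 1 = 0
n2 = A XOR n1 = 0 XOR 0 = 0
n3 = B XOR D = 1 XOR 1 = 0
n4 = n2 XOR n3 = 0 XOR 0 = 0
So n3 = 0 and n4 = 0.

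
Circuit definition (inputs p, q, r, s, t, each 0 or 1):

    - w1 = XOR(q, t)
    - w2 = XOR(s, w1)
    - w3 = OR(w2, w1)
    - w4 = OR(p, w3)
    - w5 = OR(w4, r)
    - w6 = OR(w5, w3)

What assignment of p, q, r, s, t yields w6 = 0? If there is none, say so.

w6 = OR(w5, w3) must be 0, so both w5 = 0 and w3 = 0.
w5 = OR(w4, r) must be 0, so both w4 = 0 and r = 0.
w3 = OR(w2, w1) must be 0, so both w2 = 0 and w1 = 0.
Check with p=0 q=0 r=0 s=0 t=0:
w1 = XOR(q, t) = XOR(0, 0) = 0
w2 = XOR(s, w1) = XOR(0, 0) = 0
w3 = OR(w2, w1) = OR(0, 0) = 0
w4 = OR(p, w3) = OR(0, 0) = 0
w5 = OR(w4, r) = OR(0, 0) = 0
w6 = OR(w5, w3) = OR(0, 0) = 0
So w6 = 0 as required.

p=0 q=0 r=0 s=0 t=0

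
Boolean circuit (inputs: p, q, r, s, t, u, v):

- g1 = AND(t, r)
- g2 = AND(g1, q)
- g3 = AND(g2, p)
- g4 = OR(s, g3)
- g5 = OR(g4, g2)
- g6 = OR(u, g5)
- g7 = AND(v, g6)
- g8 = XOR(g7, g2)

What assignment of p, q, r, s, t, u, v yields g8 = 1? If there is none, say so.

g8 = XOR(g7, g2) must be 1, so g7 and g2 differ.
Check with p=0, q=0, r=1, s=1, t=0, u=1, v=1:
g1 = AND(t, r) = AND(0, 1) = 0
g2 = AND(g1, q) = AND(0, 0) = 0
g3 = AND(g2, p) = AND(0, 0) = 0
g4 = OR(s, g3) = OR(1, 0) = 1
g5 = OR(g4, g2) = OR(1, 0) = 1
g6 = OR(u, g5) = OR(1, 1) = 1
g7 = AND(v, g6) = AND(1, 1) = 1
g8 = XOR(g7, g2) = XOR(1, 0) = 1
So g8 = 1 as required.

p=0, q=0, r=1, s=1, t=0, u=1, v=1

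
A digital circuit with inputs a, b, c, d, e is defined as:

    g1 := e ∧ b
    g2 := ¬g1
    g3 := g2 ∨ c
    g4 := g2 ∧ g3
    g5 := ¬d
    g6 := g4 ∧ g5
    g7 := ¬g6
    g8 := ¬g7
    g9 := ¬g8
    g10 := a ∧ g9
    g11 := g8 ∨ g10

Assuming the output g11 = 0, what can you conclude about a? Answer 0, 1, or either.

g11 = g8 ∨ g10 must be 0, so both g8 = 0 and g10 = 0.
g8 = ¬g7 must be 0, so g7 = 1.
g10 = a ∧ g9 must be 0, so at least one of a, g9 is 0.
Every assignment with g11 = 0 has a = 0; there are 10 such assignment(s).

0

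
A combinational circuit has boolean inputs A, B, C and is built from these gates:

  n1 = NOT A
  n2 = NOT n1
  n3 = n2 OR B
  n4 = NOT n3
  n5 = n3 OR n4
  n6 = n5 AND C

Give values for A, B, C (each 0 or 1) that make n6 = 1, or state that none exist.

n6 = n5 AND C must be 1, so both n5 = 1 and C = 1.
n5 = n3 OR n4 must be 1, so at least one of n3, n4 is 1.
Check with A=0, B=1, C=1:
n1 = NOT A = NOT 0 = 1
n2 = NOT n1 = NOT 1 = 0
n3 = n2 OR B = 0 OR 1 = 1
n4 = NOT n3 = NOT 1 = 0
n5 = n3 OR n4 = 1 OR 0 = 1
n6 = n5 AND C = 1 AND 1 = 1
So n6 = 1 as required.

A=0, B=1, C=1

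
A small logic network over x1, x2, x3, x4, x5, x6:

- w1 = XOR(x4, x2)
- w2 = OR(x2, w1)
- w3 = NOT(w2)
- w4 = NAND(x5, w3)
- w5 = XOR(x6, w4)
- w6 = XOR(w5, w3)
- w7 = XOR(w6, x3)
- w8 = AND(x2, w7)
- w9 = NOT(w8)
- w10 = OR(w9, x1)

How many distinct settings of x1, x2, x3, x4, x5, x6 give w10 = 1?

w10 = OR(w9, x1) must be 1, so at least one of w9, x1 is 1.
Enumerating the 64 input combinations, 56 give w10 = 1 and 8 give w10 = 0.

56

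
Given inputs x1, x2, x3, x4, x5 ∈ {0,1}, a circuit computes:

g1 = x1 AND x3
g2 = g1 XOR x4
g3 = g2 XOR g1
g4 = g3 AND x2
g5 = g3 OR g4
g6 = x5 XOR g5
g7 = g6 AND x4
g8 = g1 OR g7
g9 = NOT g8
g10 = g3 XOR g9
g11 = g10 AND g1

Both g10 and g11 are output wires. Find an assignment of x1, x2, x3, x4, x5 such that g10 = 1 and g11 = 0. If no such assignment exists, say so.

x1=0 x2=1 x3=0 x4=0 x5=1

Check with x1=0 x2=1 x3=0 x4=0 x5=1:
g1 = x1 AND x3 = 0 AND 0 = 0
g2 = g1 XOR x4 = 0 XOR 0 = 0
g3 = g2 XOR g1 = 0 XOR 0 = 0
g4 = g3 AND x2 = 0 AND 1 = 0
g5 = g3 OR g4 = 0 OR 0 = 0
g6 = x5 XOR g5 = 1 XOR 0 = 1
g7 = g6 AND x4 = 1 AND 0 = 0
g8 = g1 OR g7 = 0 OR 0 = 0
g9 = NOT g8 = NOT 0 = 1
g10 = g3 XOR g9 = 0 XOR 1 = 1
g11 = g10 AND g1 = 1 AND 0 = 0
So g10 = 1 and g11 = 0.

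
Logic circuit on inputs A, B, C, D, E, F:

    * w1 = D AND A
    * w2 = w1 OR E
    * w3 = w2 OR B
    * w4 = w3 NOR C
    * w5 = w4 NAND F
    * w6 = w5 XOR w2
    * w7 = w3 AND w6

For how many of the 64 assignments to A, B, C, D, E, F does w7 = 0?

w7 = w3 AND w6 must be 0, so at least one of w3, w6 is 0.
Enumerating the 64 input combinations, 52 give w7 = 0 and 12 give w7 = 1.

52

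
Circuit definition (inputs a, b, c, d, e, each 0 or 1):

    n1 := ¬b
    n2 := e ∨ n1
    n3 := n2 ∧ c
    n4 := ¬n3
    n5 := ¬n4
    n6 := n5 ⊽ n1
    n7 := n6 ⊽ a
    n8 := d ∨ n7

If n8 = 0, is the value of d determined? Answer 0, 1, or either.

n8 = d ∨ n7 must be 0, so both d = 0 and n7 = 0.
n7 = n6 ⊽ a must be 0, so at least one of n6, a is 1.
Every assignment with n8 = 0 has d = 0; there are 11 such assignment(s).

0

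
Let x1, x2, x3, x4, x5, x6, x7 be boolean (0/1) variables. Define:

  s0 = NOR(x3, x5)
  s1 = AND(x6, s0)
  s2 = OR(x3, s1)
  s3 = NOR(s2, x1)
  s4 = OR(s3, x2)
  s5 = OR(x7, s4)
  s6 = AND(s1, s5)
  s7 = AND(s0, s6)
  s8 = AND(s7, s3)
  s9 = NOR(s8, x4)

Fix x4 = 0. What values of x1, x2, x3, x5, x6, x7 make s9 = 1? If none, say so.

s9 = NOR(s8, x4) must be 1, so both s8 = 0 and x4 = 0.
s8 = AND(s7, s3) must be 0, so at least one of s7, s3 is 0.
Check with x4 = 0 and x1=0, x2=0, x3=0, x5=0, x6=1, x7=0:
s0 = NOR(x3, x5) = NOR(0, 0) = 1
s1 = AND(x6, s0) = AND(1, 1) = 1
s2 = OR(x3, s1) = OR(0, 1) = 1
s3 = NOR(s2, x1) = NOR(1, 0) = 0
s4 = OR(s3, x2) = OR(0, 0) = 0
s5 = OR(x7, s4) = OR(0, 0) = 0
s6 = AND(s1, s5) = AND(1, 0) = 0
s7 = AND(s0, s6) = AND(1, 0) = 0
s8 = AND(s7, s3) = AND(0, 0) = 0
s9 = NOR(s8, x4) = NOR(0, 0) = 1
So s9 = 1.

x1=0, x2=0, x3=0, x5=0, x6=1, x7=0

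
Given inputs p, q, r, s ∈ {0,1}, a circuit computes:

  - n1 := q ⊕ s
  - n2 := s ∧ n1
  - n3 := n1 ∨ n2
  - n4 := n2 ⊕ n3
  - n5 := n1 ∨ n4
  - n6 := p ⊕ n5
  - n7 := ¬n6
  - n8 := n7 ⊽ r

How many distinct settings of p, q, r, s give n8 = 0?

12

n8 = n7 ⊽ r must be 0, so at least one of n7, r is 1.
Enumerating the 16 input combinations, 12 give n8 = 0 and 4 give n8 = 1.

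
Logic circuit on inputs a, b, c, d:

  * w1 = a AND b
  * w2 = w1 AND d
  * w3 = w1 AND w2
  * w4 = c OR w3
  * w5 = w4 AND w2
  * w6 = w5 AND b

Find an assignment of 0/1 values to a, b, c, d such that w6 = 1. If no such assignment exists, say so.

w6 = w5 AND b must be 1, so both w5 = 1 and b = 1.
w5 = w4 AND w2 must be 1, so both w4 = 1 and w2 = 1.
w4 = c OR w3 must be 1, so at least one of c, w3 is 1.
Check with a=1, b=1, c=1, d=1:
w1 = a AND b = 1 AND 1 = 1
w2 = w1 AND d = 1 AND 1 = 1
w3 = w1 AND w2 = 1 AND 1 = 1
w4 = c OR w3 = 1 OR 1 = 1
w5 = w4 AND w2 = 1 AND 1 = 1
w6 = w5 AND b = 1 AND 1 = 1
So w6 = 1 as required.

a=1, b=1, c=1, d=1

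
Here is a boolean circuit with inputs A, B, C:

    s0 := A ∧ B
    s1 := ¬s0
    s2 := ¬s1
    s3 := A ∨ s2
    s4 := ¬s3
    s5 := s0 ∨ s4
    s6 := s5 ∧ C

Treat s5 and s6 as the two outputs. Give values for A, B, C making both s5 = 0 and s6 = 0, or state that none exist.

Check with A=1, B=0, C=0:
s0 = A ∧ B = 1 ∧ 0 = 0
s1 = ¬s0 = ¬0 = 1
s2 = ¬s1 = ¬1 = 0
s3 = A ∨ s2 = 1 ∨ 0 = 1
s4 = ¬s3 = ¬1 = 0
s5 = s0 ∨ s4 = 0 ∨ 0 = 0
s6 = s5 ∧ C = 0 ∧ 0 = 0
So s5 = 0 and s6 = 0.

A=1, B=0, C=0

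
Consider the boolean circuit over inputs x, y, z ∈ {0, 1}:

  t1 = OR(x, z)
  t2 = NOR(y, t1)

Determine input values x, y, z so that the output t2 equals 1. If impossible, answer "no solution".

x=0 y=0 z=0

t2 = NOR(y, t1) must be 1, so both y = 0 and t1 = 0.
t1 = OR(x, z) must be 0, so both x = 0 and z = 0.
Check with x=0 y=0 z=0:
t1 = OR(x, z) = OR(0, 0) = 0
t2 = NOR(y, t1) = NOR(0, 0) = 1
So t2 = 1 as required.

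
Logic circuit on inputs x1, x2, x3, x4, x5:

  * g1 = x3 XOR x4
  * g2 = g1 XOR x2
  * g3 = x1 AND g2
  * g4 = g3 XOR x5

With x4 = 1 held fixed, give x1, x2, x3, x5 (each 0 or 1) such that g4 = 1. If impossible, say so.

g4 = g3 XOR x5 must be 1, so g3 and x5 differ.
Check with x4 = 1 and x1=1, x2=1, x3=0, x5=1:
g1 = x3 XOR x4 = 0 XOR 1 = 1
g2 = g1 XOR x2 = 1 XOR 1 = 0
g3 = x1 AND g2 = 1 AND 0 = 0
g4 = g3 XOR x5 = 0 XOR 1 = 1
So g4 = 1.

x1=1 x2=1 x3=0 x5=1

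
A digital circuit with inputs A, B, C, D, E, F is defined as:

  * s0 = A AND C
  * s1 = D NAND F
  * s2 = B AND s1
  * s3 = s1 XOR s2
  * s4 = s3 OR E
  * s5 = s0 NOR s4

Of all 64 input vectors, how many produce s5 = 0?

s5 = s0 NOR s4 must be 0, so at least one of s0, s4 is 1.
Enumerating the 64 input combinations, 49 give s5 = 0 and 15 give s5 = 1.

49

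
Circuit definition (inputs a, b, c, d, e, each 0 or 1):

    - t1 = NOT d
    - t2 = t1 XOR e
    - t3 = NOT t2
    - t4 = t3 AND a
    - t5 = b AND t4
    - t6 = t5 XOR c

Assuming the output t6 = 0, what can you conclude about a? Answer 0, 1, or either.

Both values of a occur among assignments with t6 = 0:
  a=0: a=0, b=0, c=0, d=0, e=0
  a=1: a=1, b=0, c=0, d=0, e=0

either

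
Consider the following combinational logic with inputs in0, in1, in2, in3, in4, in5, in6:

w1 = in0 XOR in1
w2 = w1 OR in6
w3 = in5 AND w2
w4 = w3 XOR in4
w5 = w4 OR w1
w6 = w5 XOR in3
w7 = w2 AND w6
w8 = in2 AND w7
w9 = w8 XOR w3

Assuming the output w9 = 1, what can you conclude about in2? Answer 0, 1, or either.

either

Both values of in2 occur among assignments with w9 = 1:
  in2=0: in0=0, in1=0, in2=0, in3=0, in4=0, in5=1, in6=1
  in2=1: in0=0, in1=0, in2=1, in3=0, in4=1, in5=0, in6=1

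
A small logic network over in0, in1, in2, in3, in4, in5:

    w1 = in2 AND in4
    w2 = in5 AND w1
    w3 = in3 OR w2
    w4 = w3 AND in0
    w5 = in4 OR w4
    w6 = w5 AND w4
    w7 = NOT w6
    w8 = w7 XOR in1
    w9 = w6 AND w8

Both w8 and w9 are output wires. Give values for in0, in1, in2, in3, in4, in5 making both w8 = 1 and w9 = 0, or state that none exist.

in0=1 in1=0 in2=0 in3=0 in4=0 in5=1

Check with in0=1 in1=0 in2=0 in3=0 in4=0 in5=1:
w1 = in2 AND in4 = 0 AND 0 = 0
w2 = in5 AND w1 = 1 AND 0 = 0
w3 = in3 OR w2 = 0 OR 0 = 0
w4 = w3 AND in0 = 0 AND 1 = 0
w5 = in4 OR w4 = 0 OR 0 = 0
w6 = w5 AND w4 = 0 AND 0 = 0
w7 = NOT w6 = NOT 0 = 1
w8 = w7 XOR in1 = 1 XOR 0 = 1
w9 = w6 AND w8 = 0 AND 1 = 0
So w8 = 1 and w9 = 0.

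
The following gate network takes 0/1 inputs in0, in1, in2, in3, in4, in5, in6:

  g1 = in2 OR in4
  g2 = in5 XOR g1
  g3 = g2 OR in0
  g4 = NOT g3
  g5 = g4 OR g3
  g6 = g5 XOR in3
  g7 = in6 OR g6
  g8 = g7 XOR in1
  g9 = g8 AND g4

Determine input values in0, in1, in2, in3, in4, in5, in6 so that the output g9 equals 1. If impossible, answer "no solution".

in0=0 in1=0 in2=0 in3=0 in4=0 in5=0 in6=1

g9 = g8 AND g4 must be 1, so both g8 = 1 and g4 = 1.
g8 = g7 XOR in1 must be 1, so g7 and in1 differ.
Check with in0=0 in1=0 in2=0 in3=0 in4=0 in5=0 in6=1:
g1 = in2 OR in4 = 0 OR 0 = 0
g2 = in5 XOR g1 = 0 XOR 0 = 0
g3 = g2 OR in0 = 0 OR 0 = 0
g4 = NOT g3 = NOT 0 = 1
g5 = g4 OR g3 = 1 OR 0 = 1
g6 = g5 XOR in3 = 1 XOR 0 = 1
g7 = in6 OR g6 = 1 OR 1 = 1
g8 = g7 XOR in1 = 1 XOR 0 = 1
g9 = g8 AND g4 = 1 AND 1 = 1
So g9 = 1 as required.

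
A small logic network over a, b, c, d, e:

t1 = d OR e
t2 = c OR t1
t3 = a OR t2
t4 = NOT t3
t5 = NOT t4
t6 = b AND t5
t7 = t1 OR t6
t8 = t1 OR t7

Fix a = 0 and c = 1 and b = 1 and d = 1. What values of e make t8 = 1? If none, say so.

t8 = t1 OR t7 must be 1, so at least one of t1, t7 is 1.
Check with a = 0 and c = 1 and b = 1 and d = 1 and e=1:
t1 = d OR e = 1 OR 1 = 1
t2 = c OR t1 = 1 OR 1 = 1
t3 = a OR t2 = 0 OR 1 = 1
t4 = NOT t3 = NOT 1 = 0
t5 = NOT t4 = NOT 0 = 1
t6 = b AND t5 = 1 AND 1 = 1
t7 = t1 OR t6 = 1 OR 1 = 1
t8 = t1 OR t7 = 1 OR 1 = 1
So t8 = 1.

e=1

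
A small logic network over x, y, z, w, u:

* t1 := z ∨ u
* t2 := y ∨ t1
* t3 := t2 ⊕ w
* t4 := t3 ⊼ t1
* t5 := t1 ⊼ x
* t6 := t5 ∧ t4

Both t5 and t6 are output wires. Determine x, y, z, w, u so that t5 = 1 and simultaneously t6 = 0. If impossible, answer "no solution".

x=0 y=1 z=0 w=0 u=1

Check with x=0 y=1 z=0 w=0 u=1:
t1 = z ∨ u = 0 ∨ 1 = 1
t2 = y ∨ t1 = 1 ∨ 1 = 1
t3 = t2 ⊕ w = 1 ⊕ 0 = 1
t4 = t3 ⊼ t1 = 1 ⊼ 1 = 0
t5 = t1 ⊼ x = 1 ⊼ 0 = 1
t6 = t5 ∧ t4 = 1 ∧ 0 = 0
So t5 = 1 and t6 = 0.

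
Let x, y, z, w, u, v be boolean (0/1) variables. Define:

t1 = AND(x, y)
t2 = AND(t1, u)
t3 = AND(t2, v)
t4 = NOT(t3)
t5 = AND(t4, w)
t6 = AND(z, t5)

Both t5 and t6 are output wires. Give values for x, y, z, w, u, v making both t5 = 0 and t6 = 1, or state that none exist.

Across all 64 input combinations, none give both t5 = 0 and t6 = 1.

no solution exists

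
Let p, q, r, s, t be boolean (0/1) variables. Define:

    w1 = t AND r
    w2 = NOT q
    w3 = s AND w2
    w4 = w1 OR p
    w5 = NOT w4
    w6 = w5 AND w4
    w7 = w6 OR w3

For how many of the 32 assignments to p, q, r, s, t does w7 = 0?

w7 = w6 OR w3 must be 0, so both w6 = 0 and w3 = 0.
w6 = w5 AND w4 must be 0, so at least one of w5, w4 is 0.
Enumerating the 32 input combinations, 24 give w7 = 0 and 8 give w7 = 1.

24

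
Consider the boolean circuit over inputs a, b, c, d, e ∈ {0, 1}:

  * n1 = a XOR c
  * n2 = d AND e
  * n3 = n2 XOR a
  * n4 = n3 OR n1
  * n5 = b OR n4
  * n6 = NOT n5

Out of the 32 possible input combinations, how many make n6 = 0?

n6 = NOT n5 must be 0, so n5 = 1.
n5 = b OR n4 must be 1, so at least one of b, n4 is 1.
Enumerating the 32 input combinations, 28 give n6 = 0 and 4 give n6 = 1.

28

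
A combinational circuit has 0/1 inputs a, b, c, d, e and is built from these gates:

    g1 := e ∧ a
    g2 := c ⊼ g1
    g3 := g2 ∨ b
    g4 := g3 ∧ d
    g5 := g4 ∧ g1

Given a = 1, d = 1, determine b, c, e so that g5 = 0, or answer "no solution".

b=1 c=1 e=0

g5 = g4 ∧ g1 must be 0, so at least one of g4, g1 is 0.
Check with a = 1, d = 1 and b=1, c=1, e=0:
g1 = e ∧ a = 0 ∧ 1 = 0
g2 = c ⊼ g1 = 1 ⊼ 0 = 1
g3 = g2 ∨ b = 1 ∨ 1 = 1
g4 = g3 ∧ d = 1 ∧ 1 = 1
g5 = g4 ∧ g1 = 1 ∧ 0 = 0
So g5 = 0.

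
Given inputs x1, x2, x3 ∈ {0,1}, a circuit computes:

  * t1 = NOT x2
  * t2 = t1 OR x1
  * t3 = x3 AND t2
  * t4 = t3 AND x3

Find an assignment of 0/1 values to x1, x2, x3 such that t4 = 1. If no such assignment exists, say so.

t4 = t3 AND x3 must be 1, so both t3 = 1 and x3 = 1.
Check with x1=0, x2=0, x3=1:
t1 = NOT x2 = NOT 0 = 1
t2 = t1 OR x1 = 1 OR 0 = 1
t3 = x3 AND t2 = 1 AND 1 = 1
t4 = t3 AND x3 = 1 AND 1 = 1
So t4 = 1 as required.

x1=0, x2=0, x3=1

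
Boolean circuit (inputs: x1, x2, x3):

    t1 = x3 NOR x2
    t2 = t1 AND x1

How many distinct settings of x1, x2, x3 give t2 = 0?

7

t2 = t1 AND x1 must be 0, so at least one of t1, x1 is 0.
Enumerating the 8 input combinations, 7 give t2 = 0 and 1 give t2 = 1.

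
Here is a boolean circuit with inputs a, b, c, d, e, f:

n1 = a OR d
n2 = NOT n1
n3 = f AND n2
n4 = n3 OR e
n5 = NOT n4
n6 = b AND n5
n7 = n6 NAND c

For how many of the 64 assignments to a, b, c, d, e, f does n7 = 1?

n7 = n6 NAND c must be 1, so at least one of n6, c is 0.
Enumerating the 64 input combinations, 57 give n7 = 1 and 7 give n7 = 0.

57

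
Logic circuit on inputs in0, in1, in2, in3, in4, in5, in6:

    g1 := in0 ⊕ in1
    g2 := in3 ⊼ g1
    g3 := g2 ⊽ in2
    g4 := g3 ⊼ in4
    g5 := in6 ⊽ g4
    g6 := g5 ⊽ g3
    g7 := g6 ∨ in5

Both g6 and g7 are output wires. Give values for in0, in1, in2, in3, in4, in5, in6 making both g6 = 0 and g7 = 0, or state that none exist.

in0=0, in1=1, in2=0, in3=1, in4=1, in5=0, in6=1

Check with in0=0, in1=1, in2=0, in3=1, in4=1, in5=0, in6=1:
g1 = in0 ⊕ in1 = 0 ⊕ 1 = 1
g2 = in3 ⊼ g1 = 1 ⊼ 1 = 0
g3 = g2 ⊽ in2 = 0 ⊽ 0 = 1
g4 = g3 ⊼ in4 = 1 ⊼ 1 = 0
g5 = in6 ⊽ g4 = 1 ⊽ 0 = 0
g6 = g5 ⊽ g3 = 0 ⊽ 1 = 0
g7 = g6 ∨ in5 = 0 ∨ 0 = 0
So g6 = 0 and g7 = 0.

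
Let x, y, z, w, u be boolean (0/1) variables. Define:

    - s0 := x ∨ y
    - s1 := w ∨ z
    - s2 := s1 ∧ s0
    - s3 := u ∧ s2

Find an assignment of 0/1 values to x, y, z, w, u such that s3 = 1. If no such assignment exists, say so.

Check with x=0 y=1 z=1 w=1 u=1:
s0 = x ∨ y = 0 ∨ 1 = 1
s1 = w ∨ z = 1 ∨ 1 = 1
s2 = s1 ∧ s0 = 1 ∧ 1 = 1
s3 = u ∧ s2 = 1 ∧ 1 = 1
So s3 = 1 as required.

x=0 y=1 z=1 w=1 u=1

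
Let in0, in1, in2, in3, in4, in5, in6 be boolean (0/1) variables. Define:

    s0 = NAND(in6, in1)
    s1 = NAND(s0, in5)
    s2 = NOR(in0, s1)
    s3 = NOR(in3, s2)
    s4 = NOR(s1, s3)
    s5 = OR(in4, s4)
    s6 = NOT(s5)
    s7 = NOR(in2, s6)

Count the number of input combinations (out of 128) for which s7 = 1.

s7 = NOR(in2, s6) must be 1, so both in2 = 0 and s6 = 0.
s6 = NOT(s5) must be 0, so s5 = 1.
s5 = OR(in4, s4) must be 1, so at least one of in4, s4 is 1.
Enumerating the 128 input combinations, 41 give s7 = 1 and 87 give s7 = 0.

41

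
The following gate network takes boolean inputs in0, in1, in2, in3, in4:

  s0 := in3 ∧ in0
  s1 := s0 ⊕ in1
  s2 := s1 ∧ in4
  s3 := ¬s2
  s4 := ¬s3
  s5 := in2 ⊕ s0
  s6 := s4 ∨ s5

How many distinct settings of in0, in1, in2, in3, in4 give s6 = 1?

20

s6 = s4 ∨ s5 must be 1, so at least one of s4, s5 is 1.
Enumerating the 32 input combinations, 20 give s6 = 1 and 12 give s6 = 0.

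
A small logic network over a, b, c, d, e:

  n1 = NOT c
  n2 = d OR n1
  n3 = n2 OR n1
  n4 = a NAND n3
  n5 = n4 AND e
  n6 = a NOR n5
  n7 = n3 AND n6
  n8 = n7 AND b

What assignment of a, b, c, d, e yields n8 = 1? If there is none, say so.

n8 = n7 AND b must be 1, so both n7 = 1 and b = 1.
n7 = n3 AND n6 must be 1, so both n3 = 1 and n6 = 1.
Check with a=0, b=1, c=1, d=1, e=0:
n1 = NOT c = NOT 1 = 0
n2 = d OR n1 = 1 OR 0 = 1
n3 = n2 OR n1 = 1 OR 0 = 1
n4 = a NAND n3 = 0 NAND 1 = 1
n5 = n4 AND e = 1 AND 0 = 0
n6 = a NOR n5 = 0 NOR 0 = 1
n7 = n3 AND n6 = 1 AND 1 = 1
n8 = n7 AND b = 1 AND 1 = 1
So n8 = 1 as required.

a=0, b=1, c=1, d=1, e=0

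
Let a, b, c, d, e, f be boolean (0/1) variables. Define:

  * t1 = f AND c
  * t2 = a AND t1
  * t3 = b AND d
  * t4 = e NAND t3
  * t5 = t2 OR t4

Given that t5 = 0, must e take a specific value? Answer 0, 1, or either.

1

t5 = t2 OR t4 must be 0, so both t2 = 0 and t4 = 0.
t2 = a AND t1 must be 0, so at least one of a, t1 is 0.
Every assignment with t5 = 0 has e = 1; there are 7 such assignment(s).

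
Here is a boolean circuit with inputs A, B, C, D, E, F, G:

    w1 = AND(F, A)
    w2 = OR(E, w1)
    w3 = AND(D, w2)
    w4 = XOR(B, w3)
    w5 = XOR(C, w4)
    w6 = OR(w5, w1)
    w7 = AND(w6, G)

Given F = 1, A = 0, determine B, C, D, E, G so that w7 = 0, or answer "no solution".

B=1, C=1, D=1, E=0, G=1

Check with F = 1, A = 0 and B=1, C=1, D=1, E=0, G=1:
w1 = AND(F, A) = AND(1, 0) = 0
w2 = OR(E, w1) = OR(0, 0) = 0
w3 = AND(D, w2) = AND(1, 0) = 0
w4 = XOR(B, w3) = XOR(1, 0) = 1
w5 = XOR(C, w4) = XOR(1, 1) = 0
w6 = OR(w5, w1) = OR(0, 0) = 0
w7 = AND(w6, G) = AND(0, 1) = 0
So w7 = 0.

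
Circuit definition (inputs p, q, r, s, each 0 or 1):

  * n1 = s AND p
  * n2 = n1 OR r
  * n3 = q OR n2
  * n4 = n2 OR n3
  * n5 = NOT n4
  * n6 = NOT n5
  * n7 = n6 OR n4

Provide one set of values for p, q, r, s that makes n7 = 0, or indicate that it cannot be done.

n7 = n6 OR n4 must be 0, so both n6 = 0 and n4 = 0.
Check with p=1, q=0, r=0, s=0:
n1 = s AND p = 0 AND 1 = 0
n2 = n1 OR r = 0 OR 0 = 0
n3 = q OR n2 = 0 OR 0 = 0
n4 = n2 OR n3 = 0 OR 0 = 0
n5 = NOT n4 = NOT 0 = 1
n6 = NOT n5 = NOT 1 = 0
n7 = n6 OR n4 = 0 OR 0 = 0
So n7 = 0 as required.

p=1, q=0, r=0, s=0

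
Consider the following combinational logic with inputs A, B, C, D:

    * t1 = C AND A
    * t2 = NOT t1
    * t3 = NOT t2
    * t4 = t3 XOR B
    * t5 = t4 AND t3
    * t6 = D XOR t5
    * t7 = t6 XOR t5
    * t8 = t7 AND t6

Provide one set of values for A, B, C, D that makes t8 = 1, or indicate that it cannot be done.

A=0, B=1, C=0, D=1

t8 = t7 AND t6 must be 1, so both t7 = 1 and t6 = 1.
Check with A=0, B=1, C=0, D=1:
t1 = C AND A = 0 AND 0 = 0
t2 = NOT t1 = NOT 0 = 1
t3 = NOT t2 = NOT 1 = 0
t4 = t3 XOR B = 0 XOR 1 = 1
t5 = t4 AND t3 = 1 AND 0 = 0
t6 = D XOR t5 = 1 XOR 0 = 1
t7 = t6 XOR t5 = 1 XOR 0 = 1
t8 = t7 AND t6 = 1 AND 1 = 1
So t8 = 1 as required.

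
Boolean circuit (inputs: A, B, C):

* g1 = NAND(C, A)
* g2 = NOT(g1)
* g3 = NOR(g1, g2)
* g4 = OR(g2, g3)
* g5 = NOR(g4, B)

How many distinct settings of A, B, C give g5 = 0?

5

g5 = NOR(g4, B) must be 0, so at least one of g4, B is 1.
Enumerating the 8 input combinations, 5 give g5 = 0 and 3 give g5 = 1.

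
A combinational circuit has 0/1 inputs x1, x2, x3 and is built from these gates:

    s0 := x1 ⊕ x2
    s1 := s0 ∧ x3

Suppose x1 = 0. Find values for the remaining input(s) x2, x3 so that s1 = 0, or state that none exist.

x2=0, x3=1

Check with x1 = 0 and x2=0, x3=1:
s0 = x1 ⊕ x2 = 0 ⊕ 0 = 0
s1 = s0 ∧ x3 = 0 ∧ 1 = 0
So s1 = 0.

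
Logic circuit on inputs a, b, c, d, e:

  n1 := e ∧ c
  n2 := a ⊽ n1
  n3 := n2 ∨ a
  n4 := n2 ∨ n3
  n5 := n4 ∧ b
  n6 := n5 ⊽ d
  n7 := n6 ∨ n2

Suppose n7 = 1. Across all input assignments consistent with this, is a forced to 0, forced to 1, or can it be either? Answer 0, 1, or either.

Both values of a occur among assignments with n7 = 1:
  a=0: a=0, b=0, c=0, d=0, e=0
  a=1: a=1, b=0, c=0, d=0, e=0

either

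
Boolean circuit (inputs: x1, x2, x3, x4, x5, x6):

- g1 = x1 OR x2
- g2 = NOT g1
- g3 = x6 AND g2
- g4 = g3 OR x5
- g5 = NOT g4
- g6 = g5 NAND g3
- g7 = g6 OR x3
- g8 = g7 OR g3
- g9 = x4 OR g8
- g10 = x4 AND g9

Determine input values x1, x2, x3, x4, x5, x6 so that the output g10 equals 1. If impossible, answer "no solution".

g10 = x4 AND g9 must be 1, so both x4 = 1 and g9 = 1.
g9 = x4 OR g8 must be 1, so at least one of x4, g8 is 1.
Check with x1=0, x2=0, x3=0, x4=1, x5=1, x6=1:
g1 = x1 OR x2 = 0 OR 0 = 0
g2 = NOT g1 = NOT 0 = 1
g3 = x6 AND g2 = 1 AND 1 = 1
g4 = g3 OR x5 = 1 OR 1 = 1
g5 = NOT g4 = NOT 1 = 0
g6 = g5 NAND g3 = 0 NAND 1 = 1
g7 = g6 OR x3 = 1 OR 0 = 1
g8 = g7 OR g3 = 1 OR 1 = 1
g9 = x4 OR g8 = 1 OR 1 = 1
g10 = x4 AND g9 = 1 AND 1 = 1
So g10 = 1 as required.

x1=0, x2=0, x3=0, x4=1, x5=1, x6=1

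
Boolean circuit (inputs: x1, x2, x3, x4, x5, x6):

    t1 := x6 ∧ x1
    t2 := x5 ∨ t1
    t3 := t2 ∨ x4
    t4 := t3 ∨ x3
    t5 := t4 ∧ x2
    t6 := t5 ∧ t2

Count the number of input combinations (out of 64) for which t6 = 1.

t6 = t5 ∧ t2 must be 1, so both t5 = 1 and t2 = 1.
t5 = t4 ∧ x2 must be 1, so both t4 = 1 and x2 = 1.
Enumerating the 64 input combinations, 20 give t6 = 1 and 44 give t6 = 0.

20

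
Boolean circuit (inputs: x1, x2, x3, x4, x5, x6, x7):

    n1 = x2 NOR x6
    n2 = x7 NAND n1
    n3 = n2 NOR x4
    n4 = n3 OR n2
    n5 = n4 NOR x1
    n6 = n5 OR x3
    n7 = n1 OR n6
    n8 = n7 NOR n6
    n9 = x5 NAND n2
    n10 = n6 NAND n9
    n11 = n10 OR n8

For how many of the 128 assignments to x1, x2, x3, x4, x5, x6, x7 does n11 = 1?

n11 = n10 OR n8 must be 1, so at least one of n10, n8 is 1.
Enumerating the 128 input combinations, 90 give n11 = 1 and 38 give n11 = 0.

90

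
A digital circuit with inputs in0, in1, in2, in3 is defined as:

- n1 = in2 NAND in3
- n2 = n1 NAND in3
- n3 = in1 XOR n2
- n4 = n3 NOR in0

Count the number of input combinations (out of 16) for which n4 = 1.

n4 = n3 NOR in0 must be 1, so both n3 = 0 and in0 = 0.
Enumerating the 16 input combinations, 4 give n4 = 1 and 12 give n4 = 0.

4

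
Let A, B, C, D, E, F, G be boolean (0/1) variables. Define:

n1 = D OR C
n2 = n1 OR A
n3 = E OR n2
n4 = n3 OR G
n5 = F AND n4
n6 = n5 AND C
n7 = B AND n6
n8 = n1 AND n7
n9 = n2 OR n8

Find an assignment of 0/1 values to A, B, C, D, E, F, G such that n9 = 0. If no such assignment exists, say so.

A=0 B=1 C=0 D=0 E=0 F=0 G=1

n9 = n2 OR n8 must be 0, so both n2 = 0 and n8 = 0.
n2 = n1 OR A must be 0, so both n1 = 0 and A = 0.
Check with A=0 B=1 C=0 D=0 E=0 F=0 G=1:
n1 = D OR C = 0 OR 0 = 0
n2 = n1 OR A = 0 OR 0 = 0
n3 = E OR n2 = 0 OR 0 = 0
n4 = n3 OR G = 0 OR 1 = 1
n5 = F AND n4 = 0 AND 1 = 0
n6 = n5 AND C = 0 AND 0 = 0
n7 = B AND n6 = 1 AND 0 = 0
n8 = n1 AND n7 = 0 AND 0 = 0
n9 = n2 OR n8 = 0 OR 0 = 0
So n9 = 0 as required.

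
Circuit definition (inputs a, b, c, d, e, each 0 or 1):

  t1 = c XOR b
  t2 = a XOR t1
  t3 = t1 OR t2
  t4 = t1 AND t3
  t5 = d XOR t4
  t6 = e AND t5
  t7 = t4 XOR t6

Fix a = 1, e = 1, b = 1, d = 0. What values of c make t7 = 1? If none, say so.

With a = 1, e = 1, b = 1, d = 0 fixed, none of the 2 settings of c give t7 = 1.
For example, with c=0:
t1 = c XOR b = 0 XOR 1 = 1
t2 = a XOR t1 = 1 XOR 1 = 0
t3 = t1 OR t2 = 1 OR 0 = 1
t4 = t1 AND t3 = 1 AND 1 = 1
t5 = d XOR t4 = 0 XOR 1 = 1
t6 = e AND t5 = 1 AND 1 = 1
t7 = t4 XOR t6 = 1 XOR 1 = 0
giving t7 = 0 ≠ 1.

no solution exists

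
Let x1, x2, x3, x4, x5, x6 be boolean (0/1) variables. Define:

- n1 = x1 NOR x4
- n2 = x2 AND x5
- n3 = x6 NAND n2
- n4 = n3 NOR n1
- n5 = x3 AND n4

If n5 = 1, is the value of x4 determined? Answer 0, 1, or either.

Both values of x4 occur among assignments with n5 = 1:
  x4=0: x1=1, x2=1, x3=1, x4=0, x5=1, x6=1
  x4=1: x1=0, x2=1, x3=1, x4=1, x5=1, x6=1

either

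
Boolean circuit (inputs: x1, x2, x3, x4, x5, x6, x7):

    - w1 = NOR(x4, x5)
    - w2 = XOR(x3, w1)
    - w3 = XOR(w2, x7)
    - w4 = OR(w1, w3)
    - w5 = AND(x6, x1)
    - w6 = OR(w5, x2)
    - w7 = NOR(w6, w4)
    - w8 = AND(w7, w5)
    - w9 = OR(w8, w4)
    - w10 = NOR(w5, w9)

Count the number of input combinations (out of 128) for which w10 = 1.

36

w10 = NOR(w5, w9) must be 1, so both w5 = 0 and w9 = 0.
Enumerating the 128 input combinations, 36 give w10 = 1 and 92 give w10 = 0.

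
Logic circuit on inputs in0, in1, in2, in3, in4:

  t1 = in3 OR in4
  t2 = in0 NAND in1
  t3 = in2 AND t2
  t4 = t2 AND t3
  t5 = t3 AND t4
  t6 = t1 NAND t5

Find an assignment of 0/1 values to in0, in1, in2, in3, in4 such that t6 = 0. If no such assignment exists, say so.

Check with in0=0, in1=0, in2=1, in3=1, in4=0:
t1 = in3 OR in4 = 1 OR 0 = 1
t2 = in0 NAND in1 = 0 NAND 0 = 1
t3 = in2 AND t2 = 1 AND 1 = 1
t4 = t2 AND t3 = 1 AND 1 = 1
t5 = t3 AND t4 = 1 AND 1 = 1
t6 = t1 NAND t5 = 1 NAND 1 = 0
So t6 = 0 as required.

in0=0, in1=0, in2=1, in3=1, in4=0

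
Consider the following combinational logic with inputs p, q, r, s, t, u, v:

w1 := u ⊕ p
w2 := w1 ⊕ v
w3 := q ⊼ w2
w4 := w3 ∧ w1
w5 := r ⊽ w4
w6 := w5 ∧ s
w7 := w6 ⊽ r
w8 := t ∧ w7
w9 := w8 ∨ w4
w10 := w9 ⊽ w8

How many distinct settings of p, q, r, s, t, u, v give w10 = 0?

58

w10 = w9 ⊽ w8 must be 0, so at least one of w9, w8 is 1.
Enumerating the 128 input combinations, 58 give w10 = 0 and 70 give w10 = 1.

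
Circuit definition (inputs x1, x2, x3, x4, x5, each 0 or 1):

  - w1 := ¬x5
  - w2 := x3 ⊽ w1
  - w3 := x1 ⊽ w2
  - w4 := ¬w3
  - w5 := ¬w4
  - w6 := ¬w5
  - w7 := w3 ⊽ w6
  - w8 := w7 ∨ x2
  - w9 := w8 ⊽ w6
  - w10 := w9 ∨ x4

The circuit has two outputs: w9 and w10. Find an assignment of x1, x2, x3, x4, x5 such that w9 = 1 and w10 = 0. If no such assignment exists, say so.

no solution exists

Across all 32 input combinations, none give both w9 = 1 and w10 = 0.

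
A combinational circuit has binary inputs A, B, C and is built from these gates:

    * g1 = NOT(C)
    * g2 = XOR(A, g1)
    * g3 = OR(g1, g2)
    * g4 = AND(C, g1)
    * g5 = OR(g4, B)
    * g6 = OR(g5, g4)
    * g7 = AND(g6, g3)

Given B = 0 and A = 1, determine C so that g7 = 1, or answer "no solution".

no solution exists

With B = 0 and A = 1 fixed, none of the 2 settings of C give g7 = 1.
For example, with C=1:
g1 = NOT(C) = NOT 1 = 0
g2 = XOR(A, g1) = XOR(1, 0) = 1
g3 = OR(g1, g2) = OR(0, 1) = 1
g4 = AND(C, g1) = AND(1, 0) = 0
g5 = OR(g4, B) = OR(0, 0) = 0
g6 = OR(g5, g4) = OR(0, 0) = 0
g7 = AND(g6, g3) = AND(0, 1) = 0
giving g7 = 0 ≠ 1.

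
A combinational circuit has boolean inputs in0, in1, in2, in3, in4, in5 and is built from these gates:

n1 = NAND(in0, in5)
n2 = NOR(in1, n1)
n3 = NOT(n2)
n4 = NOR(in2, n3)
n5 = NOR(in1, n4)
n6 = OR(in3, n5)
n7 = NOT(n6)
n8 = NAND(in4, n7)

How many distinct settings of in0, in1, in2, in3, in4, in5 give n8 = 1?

55

n8 = NAND(in4, n7) must be 1, so at least one of in4, n7 is 0.
Enumerating the 64 input combinations, 55 give n8 = 1 and 9 give n8 = 0.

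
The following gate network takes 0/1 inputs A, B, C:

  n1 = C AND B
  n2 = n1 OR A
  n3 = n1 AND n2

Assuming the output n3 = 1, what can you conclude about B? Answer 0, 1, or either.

n3 = n1 AND n2 must be 1, so both n1 = 1 and n2 = 1.
n1 = C AND B must be 1, so both C = 1 and B = 1.
n2 = n1 OR A must be 1, so at least one of n1, A is 1.
Every assignment with n3 = 1 has B = 1; there are 2 such assignment(s).
  A=0, B=1, C=1
  A=1, B=1, C=1

1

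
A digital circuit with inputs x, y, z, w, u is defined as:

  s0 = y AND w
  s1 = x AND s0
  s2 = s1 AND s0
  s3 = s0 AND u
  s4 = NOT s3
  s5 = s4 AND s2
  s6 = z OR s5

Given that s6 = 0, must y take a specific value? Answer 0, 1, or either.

either

Both values of y occur among assignments with s6 = 0:
  y=0: x=0, y=0, z=0, w=0, u=0
  y=1: x=0, y=1, z=0, w=0, u=0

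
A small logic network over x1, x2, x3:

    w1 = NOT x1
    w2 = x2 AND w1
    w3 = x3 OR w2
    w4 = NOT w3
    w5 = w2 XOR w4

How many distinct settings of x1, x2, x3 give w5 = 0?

w5 = w2 XOR w4 must be 0, so w2 and w4 are equal.
Enumerating the 8 input combinations, 3 give w5 = 0 and 5 give w5 = 1.

3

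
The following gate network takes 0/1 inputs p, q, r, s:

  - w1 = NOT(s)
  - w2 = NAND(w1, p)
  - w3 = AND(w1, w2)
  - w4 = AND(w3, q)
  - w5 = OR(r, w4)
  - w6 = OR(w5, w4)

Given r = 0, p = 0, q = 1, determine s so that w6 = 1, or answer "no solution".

w6 = OR(w5, w4) must be 1, so at least one of w5, w4 is 1.
Check with r = 0, p = 0, q = 1 and s=0:
w1 = NOT(s) = NOT 0 = 1
w2 = NAND(w1, p) = NAND(1, 0) = 1
w3 = AND(w1, w2) = AND(1, 1) = 1
w4 = AND(w3, q) = AND(1, 1) = 1
w5 = OR(r, w4) = OR(0, 1) = 1
w6 = OR(w5, w4) = OR(1, 1) = 1
So w6 = 1.

s=0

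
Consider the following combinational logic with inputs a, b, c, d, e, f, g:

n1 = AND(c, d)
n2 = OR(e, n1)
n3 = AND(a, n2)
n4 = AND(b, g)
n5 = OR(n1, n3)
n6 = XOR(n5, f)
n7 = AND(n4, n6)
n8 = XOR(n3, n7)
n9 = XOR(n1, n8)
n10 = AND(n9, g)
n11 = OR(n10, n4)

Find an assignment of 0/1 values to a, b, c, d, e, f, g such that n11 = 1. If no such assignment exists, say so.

Check with a=1, b=0, c=0, d=0, e=1, f=0, g=1:
n1 = AND(c, d) = AND(0, 0) = 0
n2 = OR(e, n1) = OR(1, 0) = 1
n3 = AND(a, n2) = AND(1, 1) = 1
n4 = AND(b, g) = AND(0, 1) = 0
n5 = OR(n1, n3) = OR(0, 1) = 1
n6 = XOR(n5, f) = XOR(1, 0) = 1
n7 = AND(n4, n6) = AND(0, 1) = 0
n8 = XOR(n3, n7) = XOR(1, 0) = 1
n9 = XOR(n1, n8) = XOR(0, 1) = 1
n10 = AND(n9, g) = AND(1, 1) = 1
n11 = OR(n10, n4) = OR(1, 0) = 1
So n11 = 1 as required.

a=1, b=0, c=0, d=0, e=1, f=0, g=1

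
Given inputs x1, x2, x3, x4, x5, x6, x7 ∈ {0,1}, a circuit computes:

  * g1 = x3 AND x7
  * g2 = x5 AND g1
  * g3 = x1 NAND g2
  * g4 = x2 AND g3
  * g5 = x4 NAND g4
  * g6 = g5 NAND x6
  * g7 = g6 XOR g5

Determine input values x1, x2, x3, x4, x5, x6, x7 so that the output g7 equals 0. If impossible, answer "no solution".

x1=0, x2=1, x3=1, x4=0, x5=0, x6=0, x7=0

g7 = g6 XOR g5 must be 0, so g6 and g5 are equal.
Check with x1=0, x2=1, x3=1, x4=0, x5=0, x6=0, x7=0:
g1 = x3 AND x7 = 1 AND 0 = 0
g2 = x5 AND g1 = 0 AND 0 = 0
g3 = x1 NAND g2 = 0 NAND 0 = 1
g4 = x2 AND g3 = 1 AND 1 = 1
g5 = x4 NAND g4 = 0 NAND 1 = 1
g6 = g5 NAND x6 = 1 NAND 0 = 1
g7 = g6 XOR g5 = 1 XOR 1 = 0
So g7 = 0 as required.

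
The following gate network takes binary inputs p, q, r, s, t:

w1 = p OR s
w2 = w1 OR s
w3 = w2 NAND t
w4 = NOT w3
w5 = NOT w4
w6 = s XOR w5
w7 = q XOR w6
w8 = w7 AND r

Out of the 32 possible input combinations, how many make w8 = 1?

8

w8 = w7 AND r must be 1, so both w7 = 1 and r = 1.
w7 = q XOR w6 must be 1, so q and w6 differ.
Enumerating the 32 input combinations, 8 give w8 = 1 and 24 give w8 = 0.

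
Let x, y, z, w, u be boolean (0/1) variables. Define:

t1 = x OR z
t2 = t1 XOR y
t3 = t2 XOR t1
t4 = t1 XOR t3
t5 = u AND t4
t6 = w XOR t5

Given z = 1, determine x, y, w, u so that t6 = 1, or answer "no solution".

Check with z = 1 and x=1, y=0, w=0, u=1:
t1 = x OR z = 1 OR 1 = 1
t2 = t1 XOR y = 1 XOR 0 = 1
t3 = t2 XOR t1 = 1 XOR 1 = 0
t4 = t1 XOR t3 = 1 XOR 0 = 1
t5 = u AND t4 = 1 AND 1 = 1
t6 = w XOR t5 = 0 XOR 1 = 1
So t6 = 1.

x=1, y=0, w=0, u=1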